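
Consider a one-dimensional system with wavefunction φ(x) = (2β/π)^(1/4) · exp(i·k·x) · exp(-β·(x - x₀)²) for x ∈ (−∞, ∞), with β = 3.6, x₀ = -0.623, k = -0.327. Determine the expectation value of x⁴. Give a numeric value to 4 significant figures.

⟨x⁴⟩ = ∫ x⁴·|φ|² dx (integrals over the domain).
Gaussian moments (u = x − x₀): ∫u^(2j)·e^(−2βu²) du = (2j−1)!!/(4β)^j · √(π/(2β)), odd powers integrate to 0; here √(π/(2β)) = 0.66055.
⟨x⁴⟩ = 0.32683.

0.3268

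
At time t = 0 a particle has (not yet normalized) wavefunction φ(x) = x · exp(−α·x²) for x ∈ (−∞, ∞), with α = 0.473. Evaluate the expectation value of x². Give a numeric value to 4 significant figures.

1.586

⟨x²⟩ = ∫ x²·|φ|² dx / ∫|φ|² dx (integrals over the domain).
Expand each integrand as polynomial × e^(−2αx²) and use ∫x^(2j)·e^(−2αx²) dx = (2j−1)!!/(4α)^j · √(π/(2α)), odd powers → 0; here √(π/(2α)) = 1.8223.
State is unnormalized: ∫|φ|² dx = 0.96318, and ∫φ*·x²·φ dx = 1.5272, so ⟨x²⟩ = 1.5272 / 0.96318.
⟨x²⟩ = 1.5856.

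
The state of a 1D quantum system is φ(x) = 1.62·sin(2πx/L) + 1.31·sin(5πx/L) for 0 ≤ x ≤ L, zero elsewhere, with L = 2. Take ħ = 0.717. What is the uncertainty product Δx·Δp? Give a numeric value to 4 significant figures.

Δx = √(⟨x²⟩−⟨x⟩²), Δp = √(⟨p²⟩−⟨p⟩²).
On 0 ≤ x ≤ L (j ≠ l): ∫sin²(jπx/L) dx = L/2, ∫sin(jπx/L)·sin(lπx/L) dx = 0; diagonal moments ∫x·sin²(jπx/L) dx = L²/4, ∫x²·sin²(jπx/L) dx = L³·(1/6 − 1/(4j²π²)); cross terms ∫x·sin(jπx/L)·sin(lπx/L) dx = 0 for j + l even and −4jlL²/(π²(j² − l²)²) for j + l odd, ∫x²·sin(jπx/L)·sin(lπx/L) dx = (−1)^(j+l)·4jlL³/(π²(j² − l²)²); higher powers the same way via product-to-sum and parts. d²/dx² sin(jπx/L) = −(jπ/L)²·sin(jπx/L); on 0 ≤ x ≤ L, ∫sin²(jπx/L) dx = L/2 and ∫sin(jπx/L)·sin(lπx/L) dx = 0 for j ≠ l, so only diagonal terms survive in ∫|φ|² and ∫φ·φ″; ∫φ·φ′ dx = [φ²/2] between the walls = 0.
Normalization: ∫|φ|² dx = 4.3405.
⟨x⟩ = 0.96405, ⟨x²⟩ = 1.2276 ⇒ Δx = 0.54608.
⟨p⟩ = 0.0000, ⟨p²⟩ = 15.606 ⇒ Δp = 3.9504.
Δx·Δp = 2.1572.

2.157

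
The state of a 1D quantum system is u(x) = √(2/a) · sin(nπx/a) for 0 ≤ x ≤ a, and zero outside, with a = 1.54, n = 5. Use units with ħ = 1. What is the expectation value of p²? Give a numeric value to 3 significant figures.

104.

p² u = −ħ² d²u/dx²; ⟨p²⟩ = −ħ² ∫ u*·u'' dx.
d/dx sin(nπx/a) = (nπ/a)·cos(nπx/a) and d²/dx² sin(nπx/a) = −(nπ/a)²·sin(nπx/a); on 0 ≤ x ≤ a, ∫sin²(nπx/a) dx = a/2 and ∫sin(nπx/a)·cos(nπx/a) dx = 0.
⟨p²⟩ = 104.04.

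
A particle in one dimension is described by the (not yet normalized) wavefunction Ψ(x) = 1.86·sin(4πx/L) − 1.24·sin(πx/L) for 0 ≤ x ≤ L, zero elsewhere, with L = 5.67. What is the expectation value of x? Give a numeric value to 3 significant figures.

⟨x⟩ = ∫ x·|Ψ|² dx / ∫|Ψ|² dx (integrals over the domain).
On 0 ≤ x ≤ L (j ≠ l): ∫sin²(jπx/L) dx = L/2, ∫sin(jπx/L)·sin(lπx/L) dx = 0; diagonal moments ∫x·sin²(jπx/L) dx = L²/4, ∫x²·sin²(jπx/L) dx = L³·(1/6 − 1/(4j²π²)); cross terms ∫x·sin(jπx/L)·sin(lπx/L) dx = 0 for j + l even and −4jlL²/(π²(j² − l²)²) for j + l odd, ∫x²·sin(jπx/L)·sin(lπx/L) dx = (−1)^(j+l)·4jlL³/(π²(j² − l²)²); higher powers the same way via product-to-sum and parts.
State is unnormalized: ∫|Ψ|² dx = 14.167, and ∫Ψ*·x·Ψ dx = 41.232, so ⟨x⟩ = 41.232 / 14.167.
⟨x⟩ = 2.9104.

2.91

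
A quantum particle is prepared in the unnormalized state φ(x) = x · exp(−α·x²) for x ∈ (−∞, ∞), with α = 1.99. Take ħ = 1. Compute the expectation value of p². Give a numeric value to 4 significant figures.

5.970

p² φ = −ħ² d²φ/dx²; ⟨p²⟩ = −ħ² ∫ φ*·φ'' dx / ∫|φ|² dx.
Expand each integrand as polynomial × e^(−2αx²) and use ∫x^(2j)·e^(−2αx²) dx = (2j−1)!!/(4α)^j · √(π/(2α)), odd powers → 0; here √(π/(2α)) = 0.88845. Differentiate with the product rule, d/dx e^(−αx²) = −2αx·e^(−αx²).
State is unnormalized: ∫|φ|² dx = 0.11161, and ∫φ*·(−ħ² φ'') dx = 0.66634, so ⟨p²⟩ = 0.66634 / 0.11161.
⟨p²⟩ = 5.9700.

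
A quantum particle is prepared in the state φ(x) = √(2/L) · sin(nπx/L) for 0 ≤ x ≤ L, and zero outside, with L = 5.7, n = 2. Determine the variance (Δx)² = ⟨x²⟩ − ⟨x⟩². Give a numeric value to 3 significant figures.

2.30

Compute ⟨x⟩ and ⟨x²⟩ separately, then (Δx)² = ⟨x²⟩ − ⟨x⟩².
With sin²θ = (1 − cos2θ)/2 on 0 ≤ x ≤ L: ∫sin²(nπx/L) dx = L/2, ∫x·sin²(nπx/L) dx = L²/4, ∫x²·sin²(nπx/L) dx = L³·(1/6 − 1/(4n²π²)); higher powers xᵏ the same way, integrating xᵏ·cos(2nπx/L) by parts.
⟨x⟩ = 2.8500 and ⟨x²⟩ = 10.419.
(Δx)² = 10.419 − (2.8500)² = 2.2960.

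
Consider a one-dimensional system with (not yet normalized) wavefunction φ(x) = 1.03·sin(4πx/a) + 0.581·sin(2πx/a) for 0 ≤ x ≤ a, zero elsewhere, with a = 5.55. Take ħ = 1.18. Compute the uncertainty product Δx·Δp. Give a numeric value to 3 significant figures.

4.58

Δx = √(⟨x²⟩−⟨x⟩²), Δp = √(⟨p²⟩−⟨p⟩²).
On 0 ≤ x ≤ a (j ≠ l): ∫sin²(jπx/a) dx = a/2, ∫sin(jπx/a)·sin(lπx/a) dx = 0; diagonal moments ∫x·sin²(jπx/a) dx = a²/4, ∫x²·sin²(jπx/a) dx = a³·(1/6 − 1/(4j²π²)); cross terms ∫x·sin(jπx/a)·sin(lπx/a) dx = 0 for j + l even and −4jla²/(π²(j² − l²)²) for j + l odd, ∫x²·sin(jπx/a)·sin(lπx/a) dx = (−1)^(j+l)·4jla³/(π²(j² − l²)²); higher powers the same way via product-to-sum and parts. d²/dx² sin(jπx/a) = −(jπ/a)²·sin(jπx/a); on 0 ≤ x ≤ a, ∫sin²(jπx/a) dx = a/2 and ∫sin(jπx/a)·sin(lπx/a) dx = 0 for j ≠ l, so only diagonal terms survive in ∫|φ|² and ∫φ·φ″; ∫φ·φ′ dx = [φ²/2] between the walls = 0.
Normalization: ∫|φ|² dx = 3.8807.
⟨x⟩ = 2.7750, ⟨x²⟩ = 11.286 ⇒ Δx = 1.8936.
⟨p⟩ = 0.0000, ⟨p²⟩ = 5.8461 ⇒ Δp = 2.4179.
Δx·Δp = 4.5785.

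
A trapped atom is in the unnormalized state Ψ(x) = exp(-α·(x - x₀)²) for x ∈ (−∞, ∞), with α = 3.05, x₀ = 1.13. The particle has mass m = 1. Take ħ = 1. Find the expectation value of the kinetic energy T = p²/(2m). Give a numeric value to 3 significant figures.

T = −(ħ²/2m) d²/dx², so ⟨T⟩ = −(ħ²/2m) ∫ Ψ*·Ψ'' dx / ∫|Ψ|² dx; with m = 1.
Gaussian moments (u = x − x₀): ∫u^(2j)·e^(−2αu²) du = (2j−1)!!/(4α)^j · √(π/(2α)), odd powers integrate to 0; here √(π/(2α)) = 0.71765. Derivatives: d/dx e^(−αu²) = −2αu·e^(−αu²), d²/dx² e^(−αu²) = (4α²u² − 2α)·e^(−αu²).
State is unnormalized: ∫|Ψ|² dx = 0.71765, and ∫Ψ*·(−ħ²/2m · Ψ'') dx = 1.0944, so ⟨T⟩ = 1.0944 / 0.71765.
⟨T⟩ = 1.5250.

1.53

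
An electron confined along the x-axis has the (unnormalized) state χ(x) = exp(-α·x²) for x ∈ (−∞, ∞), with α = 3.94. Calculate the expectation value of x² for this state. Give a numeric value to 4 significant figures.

⟨x²⟩ = ∫ x²·|χ|² dx / ∫|χ|² dx (integrals over the domain).
Gaussian moments: ∫x^(2j)·e^(−2αx²) dx = (2j−1)!!/(4α)^j · √(π/(2α)), odd powers integrate to 0; here √(π/(2α)) = 0.63141.
State is unnormalized: ∫|χ|² dx = 0.63141, and ∫χ*·x²·χ dx = 0.040064, so ⟨x²⟩ = 0.040064 / 0.63141.
⟨x²⟩ = 0.063452.

0.06345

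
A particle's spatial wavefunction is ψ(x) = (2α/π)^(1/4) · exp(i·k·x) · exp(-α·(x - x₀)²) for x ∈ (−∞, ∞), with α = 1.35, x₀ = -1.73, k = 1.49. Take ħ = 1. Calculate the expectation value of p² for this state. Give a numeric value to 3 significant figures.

p² ψ = −ħ² d²ψ/dx²; ⟨p²⟩ = −ħ² ∫ ψ*·ψ'' dx.
Gaussian moments (u = x − x₀): ∫u^(2j)·e^(−2αu²) du = (2j−1)!!/(4α)^j · √(π/(2α)), odd powers integrate to 0; here √(π/(2α)) = 1.0787. Derivatives: ψ′ = (ik − 2αu)·ψ, ψ″ = ((ik − 2αu)² − 2α)·ψ; the odd-in-u pieces drop out.
⟨p²⟩ = 3.5701.

3.57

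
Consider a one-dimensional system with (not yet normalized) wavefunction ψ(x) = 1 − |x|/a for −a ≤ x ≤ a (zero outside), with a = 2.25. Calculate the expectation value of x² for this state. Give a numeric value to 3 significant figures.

0.506

⟨x²⟩ = ∫ x²·|ψ|² dx / ∫|ψ|² dx (integrals over the domain).
ψ is even, so ∫ over [−a, a] = 2∫₀ᵃ with ψ = 1 − x/a there: ∫₀ᵃ (1 − x/a)² dx = a/3, ∫₀ᵃ x²(1 − x/a)² dx = a³/30, ∫₀ᵃ x⁴(1 − x/a)² dx = a⁵/105.
State is unnormalized: ∫|ψ|² dx = 1.5000, and ∫ψ*·x²·ψ dx = 0.75938, so ⟨x²⟩ = 0.75938 / 1.5000.
⟨x²⟩ = 0.50625.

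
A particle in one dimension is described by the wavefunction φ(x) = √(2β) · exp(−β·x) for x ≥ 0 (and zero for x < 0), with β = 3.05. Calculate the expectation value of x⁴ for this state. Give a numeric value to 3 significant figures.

0.0173

⟨x⁴⟩ = ∫ x⁴·|φ|² dx (integrals over the domain).
Every integrand reduces to terms xʲ·e^(−2βx) on [0, ∞); use ∫₀^∞ xʲ·e^(−2βx) dx = j!/(2β)^(j+1).
⟨x⁴⟩ = 0.017334.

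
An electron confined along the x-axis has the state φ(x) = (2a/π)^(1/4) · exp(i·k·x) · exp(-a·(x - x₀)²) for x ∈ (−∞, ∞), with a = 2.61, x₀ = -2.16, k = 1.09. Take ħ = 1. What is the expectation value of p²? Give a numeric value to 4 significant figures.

3.798

p² φ = −ħ² d²φ/dx²; ⟨p²⟩ = −ħ² ∫ φ*·φ'' dx.
Gaussian moments (u = x − x₀): ∫u^(2j)·e^(−2au²) du = (2j−1)!!/(4a)^j · √(π/(2a)), odd powers integrate to 0; here √(π/(2a)) = 0.77578. Derivatives: φ′ = (ik − 2au)·φ, φ″ = ((ik − 2au)² − 2a)·φ; the odd-in-u pieces drop out.
⟨p²⟩ = 3.7981.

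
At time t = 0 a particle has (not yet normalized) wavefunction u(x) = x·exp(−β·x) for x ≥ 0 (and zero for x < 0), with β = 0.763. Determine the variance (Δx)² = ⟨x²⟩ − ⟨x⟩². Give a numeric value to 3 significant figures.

1.29

Compute ⟨x⟩ and ⟨x²⟩ separately, then (Δx)² = ⟨x²⟩ − ⟨x⟩².
Every integrand reduces to terms xʲ·e^(−2βx) on [0, ∞); use ∫₀^∞ xʲ·e^(−2βx) dx = j!/(2β)^(j+1).
Normalization: ∫|u|² dx = 0.56282.
⟨x⟩ = 1.9659 and ⟨x²⟩ = 5.1531.
(Δx)² = 5.1531 − (1.9659)² = 1.2883.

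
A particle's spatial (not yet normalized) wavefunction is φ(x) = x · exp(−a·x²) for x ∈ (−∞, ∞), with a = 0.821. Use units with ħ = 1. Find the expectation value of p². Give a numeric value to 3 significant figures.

p² φ = −ħ² d²φ/dx²; ⟨p²⟩ = −ħ² ∫ φ*·φ'' dx / ∫|φ|² dx.
Expand each integrand as polynomial × e^(−2ax²) and use ∫x^(2j)·e^(−2ax²) dx = (2j−1)!!/(4a)^j · √(π/(2a)), odd powers → 0; here √(π/(2a)) = 1.3832. Differentiate with the product rule, d/dx e^(−ax²) = −2ax·e^(−ax²).
State is unnormalized: ∫|φ|² dx = 0.42120, and ∫φ*·(−ħ² φ'') dx = 1.0374, so ⟨p²⟩ = 1.0374 / 0.42120.
⟨p²⟩ = 2.4630.

2.46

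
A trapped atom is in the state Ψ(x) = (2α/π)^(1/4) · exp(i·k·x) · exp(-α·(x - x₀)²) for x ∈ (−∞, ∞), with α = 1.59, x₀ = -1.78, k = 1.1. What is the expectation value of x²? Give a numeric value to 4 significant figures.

⟨x²⟩ = ∫ x²·|Ψ|² dx (integrals over the domain).
Gaussian moments (u = x − x₀): ∫u^(2j)·e^(−2αu²) du = (2j−1)!!/(4α)^j · √(π/(2α)), odd powers integrate to 0; here √(π/(2α)) = 0.99394.
⟨x²⟩ = 3.3256.

3.326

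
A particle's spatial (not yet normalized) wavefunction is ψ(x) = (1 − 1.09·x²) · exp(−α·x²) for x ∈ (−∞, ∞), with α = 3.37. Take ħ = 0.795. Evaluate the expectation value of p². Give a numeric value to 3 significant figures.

3.00

p² ψ = −ħ² d²ψ/dx²; ⟨p²⟩ = −ħ² ∫ ψ*·ψ'' dx / ∫|ψ|² dx.
Expand each integrand as polynomial × e^(−2αx²) and use ∫x^(2j)·e^(−2αx²) dx = (2j−1)!!/(4α)^j · √(π/(2α)), odd powers → 0; here √(π/(2α)) = 0.68272. Differentiate with the product rule, d/dx e^(−αx²) = −2αx·e^(−αx²).
State is unnormalized: ∫|ψ|² dx = 0.58570, and ∫ψ*·(−ħ² ψ'') dx = 1.7559, so ⟨p²⟩ = 1.7559 / 0.58570.
⟨p²⟩ = 2.9979.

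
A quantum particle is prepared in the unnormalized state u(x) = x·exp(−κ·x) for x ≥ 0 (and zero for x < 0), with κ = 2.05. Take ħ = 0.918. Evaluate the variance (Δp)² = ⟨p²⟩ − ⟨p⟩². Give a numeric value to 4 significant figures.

3.542

Compute ⟨p⟩ and ⟨p²⟩ separately; (Δp)² = ⟨p²⟩ − ⟨p⟩².
Differentiate x·exp(−κ·x) with the product rule; every integrand then reduces to terms xʲ·e^(−2κx) on [0, ∞), with ∫₀^∞ xʲ·e^(−2κx) dx = j!/(2κ)^(j+1).
Normalization: ∫|u|² dx = 0.029019.
⟨p⟩ = 0.0000 and ⟨p²⟩ = 3.5415.
(Δp)² = 3.5415 − (0.0000)² = 3.5415.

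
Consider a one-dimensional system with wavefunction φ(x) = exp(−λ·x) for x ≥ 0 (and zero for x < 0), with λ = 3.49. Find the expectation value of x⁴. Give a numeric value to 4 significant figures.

0.01011

⟨x⁴⟩ = ∫ x⁴·|φ|² dx / ∫|φ|² dx (integrals over the domain).
Every integrand reduces to terms xʲ·e^(−2λx) on [0, ∞); use ∫₀^∞ xʲ·e^(−2λx) dx = j!/(2λ)^(j+1).
State is unnormalized: ∫|φ|² dx = 0.14327, and ∫φ*·x⁴·φ dx = 0.0014486, so ⟨x⁴⟩ = 0.0014486 / 0.14327.
⟨x⁴⟩ = 0.010111.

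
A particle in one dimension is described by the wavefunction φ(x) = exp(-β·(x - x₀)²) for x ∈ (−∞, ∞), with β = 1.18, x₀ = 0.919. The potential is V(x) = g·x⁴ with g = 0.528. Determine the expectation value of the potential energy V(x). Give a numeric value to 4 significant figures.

⟨V⟩ = ∫ V(x)·|φ|² dx / ∫|φ|² dx.
Gaussian moments (u = x − x₀): ∫u^(2j)·e^(−2βu²) du = (2j−1)!!/(4β)^j · √(π/(2β)), odd powers integrate to 0; here √(π/(2β)) = 1.1538.
State is unnormalized: ∫|φ|² dx = 1.1538, and ∫φ*·V(x)·φ dx = 1.1706, so ⟨V⟩ = 1.1706 / 1.1538.
⟨V⟩ = 1.0146.

1.015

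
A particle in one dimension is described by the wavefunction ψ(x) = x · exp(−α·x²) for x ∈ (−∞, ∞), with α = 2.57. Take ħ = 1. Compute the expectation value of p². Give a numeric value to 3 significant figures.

7.71

p² ψ = −ħ² d²ψ/dx²; ⟨p²⟩ = −ħ² ∫ ψ*·ψ'' dx / ∫|ψ|² dx.
Expand each integrand as polynomial × e^(−2αx²) and use ∫x^(2j)·e^(−2αx²) dx = (2j−1)!!/(4α)^j · √(π/(2α)), odd powers → 0; here √(π/(2α)) = 0.78180. Differentiate with the product rule, d/dx e^(−αx²) = −2αx·e^(−αx²).
State is unnormalized: ∫|ψ|² dx = 0.076050, and ∫ψ*·(−ħ² ψ'') dx = 0.58635, so ⟨p²⟩ = 0.58635 / 0.076050.
⟨p²⟩ = 7.7100.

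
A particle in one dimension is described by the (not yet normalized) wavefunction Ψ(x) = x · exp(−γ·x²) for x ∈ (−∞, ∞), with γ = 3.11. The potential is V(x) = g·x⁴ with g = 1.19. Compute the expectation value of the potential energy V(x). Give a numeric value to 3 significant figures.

⟨V⟩ = ∫ V(x)·|Ψ|² dx / ∫|Ψ|² dx.
Expand each integrand as polynomial × e^(−2γx²) and use ∫x^(2j)·e^(−2γx²) dx = (2j−1)!!/(4γ)^j · √(π/(2γ)), odd powers → 0; here √(π/(2γ)) = 0.71069.
State is unnormalized: ∫|Ψ|² dx = 0.057129, and ∫Ψ*·V(x)·Ψ dx = 0.0065896, so ⟨V⟩ = 0.0065896 / 0.057129.
⟨V⟩ = 0.11534.

0.115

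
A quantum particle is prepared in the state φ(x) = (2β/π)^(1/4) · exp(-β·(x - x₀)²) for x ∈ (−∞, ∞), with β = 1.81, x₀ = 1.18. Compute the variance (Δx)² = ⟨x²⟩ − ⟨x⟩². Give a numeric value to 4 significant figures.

0.1381

Compute ⟨x⟩ and ⟨x²⟩ separately, then (Δx)² = ⟨x²⟩ − ⟨x⟩².
Gaussian moments (u = x − x₀): ∫u^(2j)·e^(−2βu²) du = (2j−1)!!/(4β)^j · √(π/(2β)), odd powers integrate to 0; here √(π/(2β)) = 0.93158.
⟨x⟩ = 1.1800 and ⟨x²⟩ = 1.5305.
(Δx)² = 1.5305 − (1.1800)² = 0.13812.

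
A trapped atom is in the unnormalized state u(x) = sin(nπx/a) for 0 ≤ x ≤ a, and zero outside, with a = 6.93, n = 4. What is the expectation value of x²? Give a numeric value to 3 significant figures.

15.9

⟨x²⟩ = ∫ x²·|u|² dx / ∫|u|² dx (integrals over the domain).
With sin²θ = (1 − cos2θ)/2 on 0 ≤ x ≤ a: ∫sin²(nπx/a) dx = a/2, ∫x·sin²(nπx/a) dx = a²/4, ∫x²·sin²(nπx/a) dx = a³·(1/6 − 1/(4n²π²)); higher powers xᵏ the same way, integrating xᵏ·cos(2nπx/a) by parts.
State is unnormalized: ∫|u|² dx = 3.4650, and ∫u*·x²·u dx = 54.942, so ⟨x²⟩ = 54.942 / 3.4650.
⟨x²⟩ = 15.856.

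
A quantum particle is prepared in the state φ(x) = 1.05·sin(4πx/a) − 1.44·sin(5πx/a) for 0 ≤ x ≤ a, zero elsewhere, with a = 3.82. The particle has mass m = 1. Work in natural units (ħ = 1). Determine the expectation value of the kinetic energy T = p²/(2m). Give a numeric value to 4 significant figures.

T = −(ħ²/2m) d²/dx², so ⟨T⟩ = −(ħ²/2m) ∫ φ*·φ'' dx / ∫|φ|² dx; with m = 1.
d²/dx² sin(jπx/a) = −(jπ/a)²·sin(jπx/a); on 0 ≤ x ≤ a, ∫sin²(jπx/a) dx = a/2 and ∫sin(jπx/a)·sin(lπx/a) dx = 0 for j ≠ l, so only diagonal terms survive in ∫|φ|² and ∫φ·φ″; ∫φ·φ′ dx = [φ²/2] between the walls = 0.
State is unnormalized: ∫|φ|² dx = 6.0664, and ∫φ*·(−ħ²/2m · φ'') dx = 44.878, so ⟨T⟩ = 44.878 / 6.0664.
⟨T⟩ = 7.3979.

7.398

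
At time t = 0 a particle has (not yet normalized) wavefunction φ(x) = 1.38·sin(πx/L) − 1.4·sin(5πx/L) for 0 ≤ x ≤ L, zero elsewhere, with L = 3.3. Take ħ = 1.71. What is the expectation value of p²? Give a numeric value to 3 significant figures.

34.9

p² φ = −ħ² d²φ/dx²; ⟨p²⟩ = −ħ² ∫ φ*·φ'' dx / ∫|φ|² dx.
d²/dx² sin(jπx/L) = −(jπ/L)²·sin(jπx/L); on 0 ≤ x ≤ L, ∫sin²(jπx/L) dx = L/2 and ∫sin(jπx/L)·sin(lπx/L) dx = 0 for j ≠ l, so only diagonal terms survive in ∫|φ|² and ∫φ·φ″; ∫φ·φ′ dx = [φ²/2] between the walls = 0.
State is unnormalized: ∫|φ|² dx = 6.3763, and ∫φ*·(−ħ² φ'') dx = 222.59, so ⟨p²⟩ = 222.59 / 6.3763.
⟨p²⟩ = 34.909.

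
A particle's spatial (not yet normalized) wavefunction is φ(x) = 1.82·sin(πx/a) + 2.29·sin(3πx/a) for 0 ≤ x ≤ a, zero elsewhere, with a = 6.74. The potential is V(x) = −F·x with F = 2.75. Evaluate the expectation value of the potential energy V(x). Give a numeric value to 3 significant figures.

-9.27

⟨V⟩ = ∫ V(x)·|φ|² dx / ∫|φ|² dx.
On 0 ≤ x ≤ a (j ≠ l): ∫sin²(jπx/a) dx = a/2, ∫sin(jπx/a)·sin(lπx/a) dx = 0; diagonal moments ∫x·sin²(jπx/a) dx = a²/4, ∫x²·sin²(jπx/a) dx = a³·(1/6 − 1/(4j²π²)); cross terms ∫x·sin(jπx/a)·sin(lπx/a) dx = 0 for j + l even and −4jla²/(π²(j² − l²)²) for j + l odd, ∫x²·sin(jπx/a)·sin(lπx/a) dx = (−1)^(j+l)·4jla³/(π²(j² − l²)²); higher powers the same way via product-to-sum and parts.
State is unnormalized: ∫|φ|² dx = 28.835, and ∫φ*·V(x)·φ dx = -267.23, so ⟨V⟩ = -267.23 / 28.835.
⟨V⟩ = -9.2675.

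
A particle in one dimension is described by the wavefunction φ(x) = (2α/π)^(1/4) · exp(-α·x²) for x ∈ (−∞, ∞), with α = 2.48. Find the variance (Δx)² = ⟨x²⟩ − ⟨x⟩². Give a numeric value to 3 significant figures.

0.101

Compute ⟨x⟩ and ⟨x²⟩ separately, then (Δx)² = ⟨x²⟩ − ⟨x⟩².
Gaussian moments: ∫x^(2j)·e^(−2αx²) dx = (2j−1)!!/(4α)^j · √(π/(2α)), odd powers integrate to 0; here √(π/(2α)) = 0.79586.
⟨x⟩ = 0.0000 and ⟨x²⟩ = 0.10081.
(Δx)² = 0.10081 − (0.0000)² = 0.10081.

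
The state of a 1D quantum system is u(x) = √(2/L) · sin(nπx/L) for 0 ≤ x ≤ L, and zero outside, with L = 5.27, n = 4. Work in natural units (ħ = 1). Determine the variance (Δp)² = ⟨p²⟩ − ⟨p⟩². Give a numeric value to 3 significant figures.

5.69

Compute ⟨p⟩ and ⟨p²⟩ separately; (Δp)² = ⟨p²⟩ − ⟨p⟩².
d/dx sin(nπx/L) = (nπ/L)·cos(nπx/L) and d²/dx² sin(nπx/L) = −(nπ/L)²·sin(nπx/L); on 0 ≤ x ≤ L, ∫sin²(nπx/L) dx = L/2 and ∫sin(nπx/L)·cos(nπx/L) dx = 0.
⟨p⟩ = 0.0000 and ⟨p²⟩ = 5.6859.
(Δp)² = 5.6859 − (0.0000)² = 5.6859.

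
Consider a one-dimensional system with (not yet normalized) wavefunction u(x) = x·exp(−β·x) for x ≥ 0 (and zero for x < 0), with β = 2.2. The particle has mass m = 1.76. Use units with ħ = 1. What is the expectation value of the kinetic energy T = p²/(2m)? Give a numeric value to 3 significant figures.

1.38

T = −(ħ²/2m) d²/dx², so ⟨T⟩ = −(ħ²/2m) ∫ u*·u'' dx / ∫|u|² dx; with m = 1.76.
Differentiate x·exp(−β·x) with the product rule; every integrand then reduces to terms xʲ·e^(−2βx) on [0, ∞), with ∫₀^∞ xʲ·e^(−2βx) dx = j!/(2β)^(j+1).
State is unnormalized: ∫|u|² dx = 0.023479, and ∫u*·(−ħ²/2m · u'') dx = 0.032283, so ⟨T⟩ = 0.032283 / 0.023479.
⟨T⟩ = 1.3750.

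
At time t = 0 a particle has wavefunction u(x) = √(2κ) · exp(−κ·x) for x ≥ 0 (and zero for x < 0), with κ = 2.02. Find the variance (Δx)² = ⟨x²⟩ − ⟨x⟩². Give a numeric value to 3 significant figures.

0.0613

Compute ⟨x⟩ and ⟨x²⟩ separately, then (Δx)² = ⟨x²⟩ − ⟨x⟩².
Every integrand reduces to terms xʲ·e^(−2κx) on [0, ∞); use ∫₀^∞ xʲ·e^(−2κx) dx = j!/(2κ)^(j+1).
⟨x⟩ = 0.24752 and ⟨x²⟩ = 0.12254.
(Δx)² = 0.12254 − (0.24752)² = 0.061269.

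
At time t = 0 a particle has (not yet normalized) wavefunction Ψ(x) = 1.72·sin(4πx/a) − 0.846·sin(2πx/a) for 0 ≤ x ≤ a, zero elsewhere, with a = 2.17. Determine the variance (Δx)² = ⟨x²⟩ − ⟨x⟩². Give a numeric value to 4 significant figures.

0.2008

Compute ⟨x⟩ and ⟨x²⟩ separately, then (Δx)² = ⟨x²⟩ − ⟨x⟩².
On 0 ≤ x ≤ a (j ≠ l): ∫sin²(jπx/a) dx = a/2, ∫sin(jπx/a)·sin(lπx/a) dx = 0; diagonal moments ∫x·sin²(jπx/a) dx = a²/4, ∫x²·sin²(jπx/a) dx = a³·(1/6 − 1/(4j²π²)); cross terms ∫x·sin(jπx/a)·sin(lπx/a) dx = 0 for j + l even and −4jla²/(π²(j² − l²)²) for j + l odd, ∫x²·sin(jπx/a)·sin(lπx/a) dx = (−1)^(j+l)·4jla³/(π²(j² − l²)²); higher powers the same way via product-to-sum and parts.
Normalization: ∫|Ψ|² dx = 3.9864.
⟨x⟩ = 1.0850 and ⟨x²⟩ = 1.3780.
(Δx)² = 1.3780 − (1.0850)² = 0.20082.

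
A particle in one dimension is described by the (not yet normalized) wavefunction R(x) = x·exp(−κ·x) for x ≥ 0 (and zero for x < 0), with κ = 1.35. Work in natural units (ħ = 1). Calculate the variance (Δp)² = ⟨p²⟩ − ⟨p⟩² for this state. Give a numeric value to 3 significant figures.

1.82

Compute ⟨p⟩ and ⟨p²⟩ separately; (Δp)² = ⟨p²⟩ − ⟨p⟩².
Differentiate x·exp(−κ·x) with the product rule; every integrand then reduces to terms xʲ·e^(−2κx) on [0, ∞), with ∫₀^∞ xʲ·e^(−2κx) dx = j!/(2κ)^(j+1).
Normalization: ∫|R|² dx = 0.10161.
⟨p⟩ = 0.0000 and ⟨p²⟩ = 1.8225.
(Δp)² = 1.8225 − (0.0000)² = 1.8225.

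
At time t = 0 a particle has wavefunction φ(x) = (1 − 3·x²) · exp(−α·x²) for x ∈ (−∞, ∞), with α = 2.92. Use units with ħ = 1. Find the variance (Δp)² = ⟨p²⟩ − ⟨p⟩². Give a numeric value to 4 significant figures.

8.431

Compute ⟨p⟩ and ⟨p²⟩ separately; (Δp)² = ⟨p²⟩ − ⟨p⟩².
Expand each integrand as polynomial × e^(−2αx²) and use ∫x^(2j)·e^(−2αx²) dx = (2j−1)!!/(4α)^j · √(π/(2α)), odd powers → 0; here √(π/(2α)) = 0.73345. Differentiate with the product rule, d/dx e^(−αx²) = −2αx·e^(−αx²).
Normalization: ∫|φ|² dx = 0.50184.
⟨p⟩ = 0.0000 and ⟨p²⟩ = 8.4308.
(Δp)² = 8.4308 − (0.0000)² = 8.4308.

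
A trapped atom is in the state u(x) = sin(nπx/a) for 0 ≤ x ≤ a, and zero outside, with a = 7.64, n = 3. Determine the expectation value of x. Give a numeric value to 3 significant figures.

3.82

⟨x⟩ = ∫ x·|u|² dx / ∫|u|² dx (integrals over the domain).
With sin²θ = (1 − cos2θ)/2 on 0 ≤ x ≤ a: ∫sin²(nπx/a) dx = a/2, ∫x·sin²(nπx/a) dx = a²/4, ∫x²·sin²(nπx/a) dx = a³·(1/6 − 1/(4n²π²)); higher powers xᵏ the same way, integrating xᵏ·cos(2nπx/a) by parts.
State is unnormalized: ∫|u|² dx = 3.8200, and ∫u*·x·u dx = 14.592, so ⟨x⟩ = 14.592 / 3.8200.
⟨x⟩ = 3.8200.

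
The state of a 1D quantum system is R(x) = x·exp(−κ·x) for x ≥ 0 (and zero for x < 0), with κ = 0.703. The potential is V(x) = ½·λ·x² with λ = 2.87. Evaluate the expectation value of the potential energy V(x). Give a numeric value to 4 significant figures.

8.711

⟨V⟩ = ∫ V(x)·|R|² dx / ∫|R|² dx.
Every integrand reduces to terms xʲ·e^(−2κx) on [0, ∞); use ∫₀^∞ xʲ·e^(−2κx) dx = j!/(2κ)^(j+1).
State is unnormalized: ∫|R|² dx = 0.71957, and ∫R*·V(x)·R dx = 6.2681, so ⟨V⟩ = 6.2681 / 0.71957.
⟨V⟩ = 8.7109.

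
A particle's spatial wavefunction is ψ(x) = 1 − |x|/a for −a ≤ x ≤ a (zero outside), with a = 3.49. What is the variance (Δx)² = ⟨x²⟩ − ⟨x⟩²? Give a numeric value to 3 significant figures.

1.22

Compute ⟨x⟩ and ⟨x²⟩ separately, then (Δx)² = ⟨x²⟩ − ⟨x⟩².
ψ is even, so ∫ over [−a, a] = 2∫₀ᵃ with ψ = 1 − x/a there: ∫₀ᵃ (1 − x/a)² dx = a/3, ∫₀ᵃ x²(1 − x/a)² dx = a³/30, ∫₀ᵃ x⁴(1 − x/a)² dx = a⁵/105.
Normalization: ∫|ψ|² dx = 2.3267.
⟨x⟩ = 0.0000 and ⟨x²⟩ = 1.2180.
(Δx)² = 1.2180 − (0.0000)² = 1.2180.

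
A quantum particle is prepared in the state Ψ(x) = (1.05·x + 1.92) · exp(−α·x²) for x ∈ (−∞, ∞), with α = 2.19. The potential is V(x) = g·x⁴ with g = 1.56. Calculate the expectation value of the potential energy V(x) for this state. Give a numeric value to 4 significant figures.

⟨V⟩ = ∫ V(x)·|Ψ|² dx / ∫|Ψ|² dx.
Expand each integrand as polynomial × e^(−2αx²) and use ∫x^(2j)·e^(−2αx²) dx = (2j−1)!!/(4α)^j · √(π/(2α)), odd powers → 0; here √(π/(2α)) = 0.84691.
State is unnormalized: ∫|Ψ|² dx = 3.2286, and ∫Ψ*·V(x)·Ψ dx = 0.22291, so ⟨V⟩ = 0.22291 / 3.2286.
⟨V⟩ = 0.069041.

0.06904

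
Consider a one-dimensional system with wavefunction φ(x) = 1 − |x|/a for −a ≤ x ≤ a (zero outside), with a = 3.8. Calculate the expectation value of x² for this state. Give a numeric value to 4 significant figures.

1.444

⟨x²⟩ = ∫ x²·|φ|² dx / ∫|φ|² dx (integrals over the domain).
φ is even, so ∫ over [−a, a] = 2∫₀ᵃ with φ = 1 − x/a there: ∫₀ᵃ (1 − x/a)² dx = a/3, ∫₀ᵃ x²(1 − x/a)² dx = a³/30, ∫₀ᵃ x⁴(1 − x/a)² dx = a⁵/105.
State is unnormalized: ∫|φ|² dx = 2.5333, and ∫φ*·x²·φ dx = 3.6581, so ⟨x²⟩ = 3.6581 / 2.5333.
⟨x²⟩ = 1.4440.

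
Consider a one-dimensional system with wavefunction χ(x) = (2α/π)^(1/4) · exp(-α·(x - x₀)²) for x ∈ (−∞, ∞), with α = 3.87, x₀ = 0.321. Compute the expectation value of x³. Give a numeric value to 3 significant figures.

⟨x³⟩ = ∫ x³·|χ|² dx (integrals over the domain).
Gaussian moments (u = x − x₀): ∫u^(2j)·e^(−2αu²) du = (2j−1)!!/(4α)^j · √(π/(2α)), odd powers integrate to 0; here √(π/(2α)) = 0.63710.
⟨x³⟩ = 0.095285.

0.0953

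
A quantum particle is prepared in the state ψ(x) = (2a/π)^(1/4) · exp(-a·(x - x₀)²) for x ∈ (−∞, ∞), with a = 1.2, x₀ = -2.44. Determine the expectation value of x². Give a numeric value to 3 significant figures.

⟨x²⟩ = ∫ x²·|ψ|² dx (integrals over the domain).
Gaussian moments (u = x − x₀): ∫u^(2j)·e^(−2au²) du = (2j−1)!!/(4a)^j · √(π/(2a)), odd powers integrate to 0; here √(π/(2a)) = 1.1441.
⟨x²⟩ = 6.1619.

6.16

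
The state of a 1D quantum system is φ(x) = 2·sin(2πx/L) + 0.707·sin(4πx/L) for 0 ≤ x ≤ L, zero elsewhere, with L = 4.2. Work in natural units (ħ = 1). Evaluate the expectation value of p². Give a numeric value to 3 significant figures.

2.98

p² φ = −ħ² d²φ/dx²; ⟨p²⟩ = −ħ² ∫ φ*·φ'' dx / ∫|φ|² dx.
d²/dx² sin(jπx/L) = −(jπ/L)²·sin(jπx/L); on 0 ≤ x ≤ L, ∫sin²(jπx/L) dx = L/2 and ∫sin(jπx/L)·sin(lπx/L) dx = 0 for j ≠ l, so only diagonal terms survive in ∫|φ|² and ∫φ·φ″; ∫φ·φ′ dx = [φ²/2] between the walls = 0.
State is unnormalized: ∫|φ|² dx = 9.4497, and ∫φ*·(−ħ² φ'') dx = 28.196, so ⟨p²⟩ = 28.196 / 9.4497.
⟨p²⟩ = 2.9838.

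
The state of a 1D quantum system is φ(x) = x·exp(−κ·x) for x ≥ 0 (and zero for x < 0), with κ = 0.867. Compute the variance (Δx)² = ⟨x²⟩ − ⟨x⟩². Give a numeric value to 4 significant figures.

0.9978

Compute ⟨x⟩ and ⟨x²⟩ separately, then (Δx)² = ⟨x²⟩ − ⟨x⟩².
Every integrand reduces to terms xʲ·e^(−2κx) on [0, ∞); use ∫₀^∞ xʲ·e^(−2κx) dx = j!/(2κ)^(j+1).
Normalization: ∫|φ|² dx = 0.38360.
⟨x⟩ = 1.7301 and ⟨x²⟩ = 3.9910.
(Δx)² = 3.9910 − (1.7301)² = 0.99775.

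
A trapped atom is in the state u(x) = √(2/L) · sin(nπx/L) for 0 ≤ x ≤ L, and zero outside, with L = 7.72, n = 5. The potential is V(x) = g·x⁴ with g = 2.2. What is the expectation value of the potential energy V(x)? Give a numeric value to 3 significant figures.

1.53e+03

⟨V⟩ = ∫ V(x)·|u|² dx.
With sin²θ = (1 − cos2θ)/2 on 0 ≤ x ≤ L: ∫sin²(nπx/L) dx = L/2, ∫x·sin²(nπx/L) dx = L²/4, ∫x²·sin²(nπx/L) dx = L³·(1/6 − 1/(4n²π²)); higher powers xᵏ the same way, integrating xᵏ·cos(2nπx/L) by parts.
⟨V⟩ = 1531.4.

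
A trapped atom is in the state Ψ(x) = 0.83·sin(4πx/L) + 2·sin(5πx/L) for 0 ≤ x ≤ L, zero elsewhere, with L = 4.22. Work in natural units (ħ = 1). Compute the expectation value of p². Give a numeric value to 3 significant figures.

13.1

p² Ψ = −ħ² d²Ψ/dx²; ⟨p²⟩ = −ħ² ∫ Ψ*·Ψ'' dx / ∫|Ψ|² dx.
d²/dx² sin(jπx/L) = −(jπ/L)²·sin(jπx/L); on 0 ≤ x ≤ L, ∫sin²(jπx/L) dx = L/2 and ∫sin(jπx/L)·sin(lπx/L) dx = 0 for j ≠ l, so only diagonal terms survive in ∫|Ψ|² and ∫Ψ·Ψ″; ∫Ψ·Ψ′ dx = [Ψ²/2] between the walls = 0.
State is unnormalized: ∫|Ψ|² dx = 9.8936, and ∫Ψ*·(−ħ² Ψ'') dx = 129.83, so ⟨p²⟩ = 129.83 / 9.8936.
⟨p²⟩ = 13.122.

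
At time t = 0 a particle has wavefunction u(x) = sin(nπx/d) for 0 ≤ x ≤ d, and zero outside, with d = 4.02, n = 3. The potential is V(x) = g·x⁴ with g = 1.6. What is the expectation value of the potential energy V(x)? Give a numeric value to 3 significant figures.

78.9

⟨V⟩ = ∫ V(x)·|u|² dx / ∫|u|² dx.
With sin²θ = (1 − cos2θ)/2 on 0 ≤ x ≤ d: ∫sin²(nπx/d) dx = d/2, ∫x·sin²(nπx/d) dx = d²/4, ∫x²·sin²(nπx/d) dx = d³·(1/6 − 1/(4n²π²)); higher powers xᵏ the same way, integrating xᵏ·cos(2nπx/d) by parts.
State is unnormalized: ∫|u|² dx = 2.0100, and ∫u*·V(x)·u dx = 158.68, so ⟨V⟩ = 158.68 / 2.0100.
⟨V⟩ = 78.946.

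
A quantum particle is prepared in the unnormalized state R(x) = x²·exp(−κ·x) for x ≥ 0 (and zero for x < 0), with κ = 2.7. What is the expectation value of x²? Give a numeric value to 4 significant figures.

⟨x²⟩ = ∫ x²·|R|² dx / ∫|R|² dx (integrals over the domain).
Every integrand reduces to terms xʲ·e^(−2κx) on [0, ∞); use ∫₀^∞ xʲ·e^(−2κx) dx = j!/(2κ)^(j+1).
State is unnormalized: ∫|R|² dx = 0.0052269, and ∫R*·x²·R dx = 0.0053774, so ⟨x²⟩ = 0.0053774 / 0.0052269.
⟨x²⟩ = 1.0288.

1.029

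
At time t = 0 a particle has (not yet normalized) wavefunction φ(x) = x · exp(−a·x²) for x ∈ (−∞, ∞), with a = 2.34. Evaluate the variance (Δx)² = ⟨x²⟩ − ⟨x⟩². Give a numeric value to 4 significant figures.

Compute ⟨x⟩ and ⟨x²⟩ separately, then (Δx)² = ⟨x²⟩ − ⟨x⟩².
Expand each integrand as polynomial × e^(−2ax²) and use ∫x^(2j)·e^(−2ax²) dx = (2j−1)!!/(4a)^j · √(π/(2a)), odd powers → 0; here √(π/(2a)) = 0.81932.
Normalization: ∫|φ|² dx = 0.087534.
⟨x⟩ = 0.0000 and ⟨x²⟩ = 0.32051.
(Δx)² = 0.32051 − (0.0000)² = 0.32051.

0.3205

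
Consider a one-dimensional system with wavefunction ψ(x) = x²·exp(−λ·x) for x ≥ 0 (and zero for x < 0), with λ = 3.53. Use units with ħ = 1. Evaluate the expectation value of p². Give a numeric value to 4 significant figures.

p² ψ = −ħ² d²ψ/dx²; ⟨p²⟩ = −ħ² ∫ ψ*·ψ'' dx / ∫|ψ|² dx.
Differentiate x²·exp(−λ·x) with the product rule; every integrand then reduces to terms xʲ·e^(−2λx) on [0, ∞), with ∫₀^∞ xʲ·e^(−2λx) dx = j!/(2λ)^(j+1).
State is unnormalized: ∫|ψ|² dx = 0.0013683, and ∫ψ*·(−ħ² ψ'') dx = 0.0056835, so ⟨p²⟩ = 0.0056835 / 0.0013683.
⟨p²⟩ = 4.1536.

4.154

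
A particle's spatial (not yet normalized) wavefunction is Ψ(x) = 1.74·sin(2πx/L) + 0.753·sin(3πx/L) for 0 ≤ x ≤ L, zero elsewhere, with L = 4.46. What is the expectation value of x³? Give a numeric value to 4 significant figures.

⟨x³⟩ = ∫ x³·|Ψ|² dx / ∫|Ψ|² dx (integrals over the domain).
On 0 ≤ x ≤ L (j ≠ l): ∫sin²(jπx/L) dx = L/2, ∫sin(jπx/L)·sin(lπx/L) dx = 0; diagonal moments ∫x·sin²(jπx/L) dx = L²/4, ∫x²·sin²(jπx/L) dx = L³·(1/6 − 1/(4j²π²)); cross terms ∫x·sin(jπx/L)·sin(lπx/L) dx = 0 for j + l even and −4jlL²/(π²(j² − l²)²) for j + l odd, ∫x²·sin(jπx/L)·sin(lπx/L) dx = (−1)^(j+l)·4jlL³/(π²(j² − l²)²); higher powers the same way via product-to-sum and parts.
State is unnormalized: ∫|Ψ|² dx = 8.0160, and ∫Ψ*·x³·Ψ dx = 77.946, so ⟨x³⟩ = 77.946 / 8.0160.
⟨x³⟩ = 9.7238.

9.724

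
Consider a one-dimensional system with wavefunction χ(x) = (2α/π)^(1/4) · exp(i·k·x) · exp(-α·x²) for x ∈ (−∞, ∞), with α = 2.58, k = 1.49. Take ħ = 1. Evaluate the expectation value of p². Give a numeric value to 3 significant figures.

p² χ = −ħ² d²χ/dx²; ⟨p²⟩ = −ħ² ∫ χ*·χ'' dx.
Gaussian moments: ∫x^(2j)·e^(−2αx²) dx = (2j−1)!!/(4α)^j · √(π/(2α)), odd powers integrate to 0; here √(π/(2α)) = 0.78028. Derivatives: χ′ = (ik − 2αx)·χ, χ″ = ((ik − 2αx)² − 2α)·χ; the odd-in-x pieces drop out.
⟨p²⟩ = 4.8001.

4.80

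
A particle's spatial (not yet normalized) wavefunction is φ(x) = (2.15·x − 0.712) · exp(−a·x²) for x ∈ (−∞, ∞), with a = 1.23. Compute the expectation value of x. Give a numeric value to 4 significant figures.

⟨x⟩ = ∫ x·|φ|² dx / ∫|φ|² dx (integrals over the domain).
Expand each integrand as polynomial × e^(−2ax²) and use ∫x^(2j)·e^(−2ax²) dx = (2j−1)!!/(4a)^j · √(π/(2a)), odd powers → 0; here √(π/(2a)) = 1.1301.
State is unnormalized: ∫|φ|² dx = 1.6346, and ∫φ*·x·φ dx = -0.70322, so ⟨x⟩ = -0.70322 / 1.6346.
⟨x⟩ = -0.43020.

-0.4302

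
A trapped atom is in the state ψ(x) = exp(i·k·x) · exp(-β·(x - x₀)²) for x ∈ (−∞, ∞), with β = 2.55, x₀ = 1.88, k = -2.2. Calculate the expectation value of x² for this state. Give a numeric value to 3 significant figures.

⟨x²⟩ = ∫ x²·|ψ|² dx / ∫|ψ|² dx (integrals over the domain).
Gaussian moments (u = x − x₀): ∫u^(2j)·e^(−2βu²) du = (2j−1)!!/(4β)^j · √(π/(2β)), odd powers integrate to 0; here √(π/(2β)) = 0.78486.
State is unnormalized: ∫|ψ|² dx = 0.78486, and ∫ψ*·x²·ψ dx = 2.8509, so ⟨x²⟩ = 2.8509 / 0.78486.
⟨x²⟩ = 3.6324.

3.63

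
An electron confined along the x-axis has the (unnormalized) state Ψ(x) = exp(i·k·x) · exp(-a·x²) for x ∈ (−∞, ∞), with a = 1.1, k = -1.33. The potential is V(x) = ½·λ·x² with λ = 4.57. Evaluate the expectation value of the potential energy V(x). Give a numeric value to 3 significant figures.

⟨V⟩ = ∫ V(x)·|Ψ|² dx / ∫|Ψ|² dx.
Gaussian moments: ∫x^(2j)·e^(−2ax²) dx = (2j−1)!!/(4a)^j · √(π/(2a)), odd powers integrate to 0; here √(π/(2a)) = 1.1950.
State is unnormalized: ∫|Ψ|² dx = 1.1950, and ∫Ψ*·V(x)·Ψ dx = 0.62058, so ⟨V⟩ = 0.62058 / 1.1950.
⟨V⟩ = 0.51932.

0.519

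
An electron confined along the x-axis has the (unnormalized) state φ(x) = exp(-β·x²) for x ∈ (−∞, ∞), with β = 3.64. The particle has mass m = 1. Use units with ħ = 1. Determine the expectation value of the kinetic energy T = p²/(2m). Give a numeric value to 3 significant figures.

1.82

T = −(ħ²/2m) d²/dx², so ⟨T⟩ = −(ħ²/2m) ∫ φ*·φ'' dx / ∫|φ|² dx; with m = 1.
Gaussian moments: ∫x^(2j)·e^(−2βx²) dx = (2j−1)!!/(4β)^j · √(π/(2β)), odd powers integrate to 0; here √(π/(2β)) = 0.65692. Derivatives: d/dx e^(−βx²) = −2βx·e^(−βx²), d²/dx² e^(−βx²) = (4β²x² − 2β)·e^(−βx²).
State is unnormalized: ∫|φ|² dx = 0.65692, and ∫φ*·(−ħ²/2m · φ'') dx = 1.1956, so ⟨T⟩ = 1.1956 / 0.65692.
⟨T⟩ = 1.8200.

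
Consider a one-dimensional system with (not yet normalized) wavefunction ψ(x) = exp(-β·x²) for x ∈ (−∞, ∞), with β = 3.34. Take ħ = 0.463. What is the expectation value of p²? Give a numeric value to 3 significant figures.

p² ψ = −ħ² d²ψ/dx²; ⟨p²⟩ = −ħ² ∫ ψ*·ψ'' dx / ∫|ψ|² dx.
Gaussian moments: ∫x^(2j)·e^(−2βx²) dx = (2j−1)!!/(4β)^j · √(π/(2β)), odd powers integrate to 0; here √(π/(2β)) = 0.68578. Derivatives: d/dx e^(−βx²) = −2βx·e^(−βx²), d²/dx² e^(−βx²) = (4β²x² − 2β)·e^(−βx²).
State is unnormalized: ∫|ψ|² dx = 0.68578, and ∫ψ*·(−ħ² ψ'') dx = 0.49102, so ⟨p²⟩ = 0.49102 / 0.68578.
⟨p²⟩ = 0.71599.

0.716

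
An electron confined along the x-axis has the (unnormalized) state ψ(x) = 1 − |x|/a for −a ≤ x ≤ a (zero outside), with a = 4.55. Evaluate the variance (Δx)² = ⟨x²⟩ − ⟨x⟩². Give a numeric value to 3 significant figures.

Compute ⟨x⟩ and ⟨x²⟩ separately, then (Δx)² = ⟨x²⟩ − ⟨x⟩².
ψ is even, so ∫ over [−a, a] = 2∫₀ᵃ with ψ = 1 − x/a there: ∫₀ᵃ (1 − x/a)² dx = a/3, ∫₀ᵃ x²(1 − x/a)² dx = a³/30, ∫₀ᵃ x⁴(1 − x/a)² dx = a⁵/105.
Normalization: ∫|ψ|² dx = 3.0333.
⟨x⟩ = 0.0000 and ⟨x²⟩ = 2.0703.
(Δx)² = 2.0703 − (0.0000)² = 2.0703.

2.07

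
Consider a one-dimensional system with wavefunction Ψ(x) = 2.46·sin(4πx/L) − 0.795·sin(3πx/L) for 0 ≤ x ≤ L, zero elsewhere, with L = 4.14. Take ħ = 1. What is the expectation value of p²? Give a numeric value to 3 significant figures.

8.83

p² Ψ = −ħ² d²Ψ/dx²; ⟨p²⟩ = −ħ² ∫ Ψ*·Ψ'' dx / ∫|Ψ|² dx.
d²/dx² sin(jπx/L) = −(jπ/L)²·sin(jπx/L); on 0 ≤ x ≤ L, ∫sin²(jπx/L) dx = L/2 and ∫sin(jπx/L)·sin(lπx/L) dx = 0 for j ≠ l, so only diagonal terms survive in ∫|Ψ|² and ∫Ψ·Ψ″; ∫Ψ·Ψ′ dx = [Ψ²/2] between the walls = 0.
State is unnormalized: ∫|Ψ|² dx = 13.835, and ∫Ψ*·(−ħ² Ψ'') dx = 122.19, so ⟨p²⟩ = 122.19 / 13.835.
⟨p²⟩ = 8.8322.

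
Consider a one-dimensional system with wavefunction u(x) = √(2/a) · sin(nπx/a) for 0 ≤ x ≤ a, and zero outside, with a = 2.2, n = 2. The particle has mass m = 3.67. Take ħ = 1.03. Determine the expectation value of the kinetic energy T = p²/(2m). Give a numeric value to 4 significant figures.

1.179

T = −(ħ²/2m) d²/dx², so ⟨T⟩ = −(ħ²/2m) ∫ u*·u'' dx; with m = 3.67.
d/dx sin(nπx/a) = (nπ/a)·cos(nπx/a) and d²/dx² sin(nπx/a) = −(nπ/a)²·sin(nπx/a); on 0 ≤ x ≤ a, ∫sin²(nπx/a) dx = a/2 and ∫sin(nπx/a)·cos(nπx/a) dx = 0.
⟨T⟩ = 1.1789.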